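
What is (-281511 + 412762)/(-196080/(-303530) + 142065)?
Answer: 3983861603/4312118553 ≈ 0.92388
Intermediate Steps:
(-281511 + 412762)/(-196080/(-303530) + 142065) = 131251/(-196080*(-1/303530) + 142065) = 131251/(19608/30353 + 142065) = 131251/(4312118553/30353) = 131251*(30353/4312118553) = 3983861603/4312118553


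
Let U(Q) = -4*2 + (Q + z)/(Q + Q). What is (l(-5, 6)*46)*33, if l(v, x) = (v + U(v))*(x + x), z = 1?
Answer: -1147608/5 ≈ -2.2952e+5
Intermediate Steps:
U(Q) = -8 + (1 + Q)/(2*Q) (U(Q) = -4*2 + (Q + 1)/(Q + Q) = -8 + (1 + Q)/((2*Q)) = -8 + (1 + Q)*(1/(2*Q)) = -8 + (1 + Q)/(2*Q))
l(v, x) = 2*x*(v + (1 - 15*v)/(2*v)) (l(v, x) = (v + (1 - 15*v)/(2*v))*(x + x) = (v + (1 - 15*v)/(2*v))*(2*x) = 2*x*(v + (1 - 15*v)/(2*v)))
(l(-5, 6)*46)*33 = ((-15*6 + 6/(-5) + 2*(-5)*6)*46)*33 = ((-90 + 6*(-⅕) - 60)*46)*33 = ((-90 - 6/5 - 60)*46)*33 = -756/5*46*33 = -34776/5*33 = -1147608/5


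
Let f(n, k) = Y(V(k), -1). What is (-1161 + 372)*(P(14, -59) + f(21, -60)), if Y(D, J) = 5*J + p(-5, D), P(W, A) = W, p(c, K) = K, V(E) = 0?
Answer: -7101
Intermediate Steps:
Y(D, J) = D + 5*J (Y(D, J) = 5*J + D = D + 5*J)
f(n, k) = -5 (f(n, k) = 0 + 5*(-1) = 0 - 5 = -5)
(-1161 + 372)*(P(14, -59) + f(21, -60)) = (-1161 + 372)*(14 - 5) = -789*9 = -7101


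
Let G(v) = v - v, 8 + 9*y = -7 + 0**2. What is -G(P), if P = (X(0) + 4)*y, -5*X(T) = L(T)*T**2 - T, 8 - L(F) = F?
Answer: 0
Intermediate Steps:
L(F) = 8 - F
X(T) = T/5 - T**2*(8 - T)/5 (X(T) = -((8 - T)*T**2 - T)/5 = -(T**2*(8 - T) - T)/5 = -(-T + T**2*(8 - T))/5 = T/5 - T**2*(8 - T)/5)
y = -5/3 (y = -8/9 + (-7 + 0**2)/9 = -8/9 + (-7 + 0)/9 = -8/9 + (1/9)*(-7) = -8/9 - 7/9 = -5/3 ≈ -1.6667)
P = -20/3 (P = ((1/5)*0*(1 + 0**2 - 8*0) + 4)*(-5/3) = ((1/5)*0*(1 + 0 + 0) + 4)*(-5/3) = ((1/5)*0*1 + 4)*(-5/3) = (0 + 4)*(-5/3) = 4*(-5/3) = -20/3 ≈ -6.6667)
G(v) = 0
-G(P) = -1*0 = 0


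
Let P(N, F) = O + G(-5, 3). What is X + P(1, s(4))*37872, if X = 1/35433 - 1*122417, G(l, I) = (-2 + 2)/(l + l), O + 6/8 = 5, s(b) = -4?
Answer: 1365552388/35433 ≈ 38539.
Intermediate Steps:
O = 17/4 (O = -¾ + 5 = 17/4 ≈ 4.2500)
G(l, I) = 0 (G(l, I) = 0/((2*l)) = 0*(1/(2*l)) = 0)
P(N, F) = 17/4 (P(N, F) = 17/4 + 0 = 17/4)
X = -4337601560/35433 (X = 1/35433 - 122417 = -4337601560/35433 ≈ -1.2242e+5)
X + P(1, s(4))*37872 = -4337601560/35433 + (17/4)*37872 = -4337601560/35433 + 160956 = 1365552388/35433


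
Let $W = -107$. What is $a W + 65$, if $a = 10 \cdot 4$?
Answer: $-4215$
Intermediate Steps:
$a = 40$
$a W + 65 = 40 \left(-107\right) + 65 = -4280 + 65 = -4215$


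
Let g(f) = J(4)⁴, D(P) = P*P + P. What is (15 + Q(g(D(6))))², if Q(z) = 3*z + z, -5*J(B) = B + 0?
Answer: 108139201/390625 ≈ 276.84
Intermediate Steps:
D(P) = P + P² (D(P) = P² + P = P + P²)
J(B) = -B/5 (J(B) = -(B + 0)/5 = -B/5)
g(f) = 256/625 (g(f) = (-⅕*4)⁴ = (-⅘)⁴ = 256/625)
Q(z) = 4*z
(15 + Q(g(D(6))))² = (15 + 4*(256/625))² = (15 + 1024/625)² = (10399/625)² = 108139201/390625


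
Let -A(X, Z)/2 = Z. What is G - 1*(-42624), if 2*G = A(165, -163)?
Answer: 42787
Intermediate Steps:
A(X, Z) = -2*Z
G = 163 (G = (-2*(-163))/2 = (½)*326 = 163)
G - 1*(-42624) = 163 - 1*(-42624) = 163 + 42624 = 42787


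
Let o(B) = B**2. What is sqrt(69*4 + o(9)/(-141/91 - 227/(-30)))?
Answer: sqrt(78110089314)/16427 ≈ 17.014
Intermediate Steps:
sqrt(69*4 + o(9)/(-141/91 - 227/(-30))) = sqrt(69*4 + 9**2/(-141/91 - 227/(-30))) = sqrt(276 + 81/(-141*1/91 - 227*(-1/30))) = sqrt(276 + 81/(-141/91 + 227/30)) = sqrt(276 + 81/(16427/2730)) = sqrt(276 + 81*(2730/16427)) = sqrt(276 + 221130/16427) = sqrt(4754982/16427) = sqrt(78110089314)/16427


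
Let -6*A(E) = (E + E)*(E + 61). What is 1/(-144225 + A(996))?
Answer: -1/495149 ≈ -2.0196e-6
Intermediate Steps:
A(E) = -E*(61 + E)/3 (A(E) = -(E + E)*(E + 61)/6 = -2*E*(61 + E)/6 = -E*(61 + E)/3)
1/(-144225 + A(996)) = 1/(-144225 - ⅓*996*(61 + 996)) = 1/(-144225 - ⅓*996*1057) = 1/(-144225 - 350924) = 1/(-495149) = -1/495149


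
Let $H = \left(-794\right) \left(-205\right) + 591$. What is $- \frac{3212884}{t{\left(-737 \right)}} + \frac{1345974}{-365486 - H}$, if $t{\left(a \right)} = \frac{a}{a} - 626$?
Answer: $\frac{1698282830998}{330529375} \approx 5138.1$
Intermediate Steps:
$H = 163361$ ($H = 162770 + 591 = 163361$)
$t{\left(a \right)} = -625$ ($t{\left(a \right)} = 1 - 626 = -625$)
$- \frac{3212884}{t{\left(-737 \right)}} + \frac{1345974}{-365486 - H} = - \frac{3212884}{-625} + \frac{1345974}{-365486 - 163361} = \left(-3212884\right) \left(- \frac{1}{625}\right) + \frac{1345974}{-365486 - 163361} = \frac{3212884}{625} + \frac{1345974}{-528847} = \frac{3212884}{625} + 1345974 \left(- \frac{1}{528847}\right) = \frac{3212884}{625} - \frac{1345974}{528847} = \frac{1698282830998}{330529375}$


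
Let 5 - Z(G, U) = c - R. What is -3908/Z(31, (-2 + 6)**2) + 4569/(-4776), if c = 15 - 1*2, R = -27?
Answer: 6168231/55720 ≈ 110.70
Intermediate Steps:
c = 13 (c = 15 - 2 = 13)
Z(G, U) = -35 (Z(G, U) = 5 - (13 - 1*(-27)) = 5 - (13 + 27) = 5 - 1*40 = 5 - 40 = -35)
-3908/Z(31, (-2 + 6)**2) + 4569/(-4776) = -3908/(-35) + 4569/(-4776) = -3908*(-1/35) + 4569*(-1/4776) = 3908/35 - 1523/1592 = 6168231/55720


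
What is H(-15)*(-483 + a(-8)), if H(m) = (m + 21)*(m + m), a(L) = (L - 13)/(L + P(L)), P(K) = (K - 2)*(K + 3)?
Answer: 87030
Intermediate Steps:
P(K) = (-2 + K)*(3 + K)
a(L) = (-13 + L)/(-6 + L² + 2*L) (a(L) = (L - 13)/(L + (-6 + L + L²)) = (-13 + L)/(-6 + L² + 2*L))
H(m) = 2*m*(21 + m) (H(m) = (21 + m)*(2*m) = 2*m*(21 + m))
H(-15)*(-483 + a(-8)) = (2*(-15)*(21 - 15))*(-483 + (-13 - 8)/(-6 + (-8)² + 2*(-8))) = (2*(-15)*6)*(-483 - 21/(-6 + 64 - 16)) = -180*(-483 - 21/42) = -180*(-483 + (1/42)*(-21)) = -180*(-483 - ½) = -180*(-967/2) = 87030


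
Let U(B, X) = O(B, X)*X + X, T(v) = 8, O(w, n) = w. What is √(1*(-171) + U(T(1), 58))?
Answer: 3*√39 ≈ 18.735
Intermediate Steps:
U(B, X) = X + B*X (U(B, X) = B*X + X = X + B*X)
√(1*(-171) + U(T(1), 58)) = √(1*(-171) + 58*(1 + 8)) = √(-171 + 58*9) = √(-171 + 522) = √351 = 3*√39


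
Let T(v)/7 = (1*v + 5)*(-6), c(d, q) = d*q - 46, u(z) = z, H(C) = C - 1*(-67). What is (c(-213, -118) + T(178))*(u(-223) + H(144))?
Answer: -208824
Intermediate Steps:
H(C) = 67 + C (H(C) = C + 67 = 67 + C)
c(d, q) = -46 + d*q
T(v) = -210 - 42*v (T(v) = 7*((1*v + 5)*(-6)) = 7*((v + 5)*(-6)) = 7*((5 + v)*(-6)) = 7*(-30 - 6*v) = -210 - 42*v)
(c(-213, -118) + T(178))*(u(-223) + H(144)) = ((-46 - 213*(-118)) + (-210 - 42*178))*(-223 + (67 + 144)) = ((-46 + 25134) + (-210 - 7476))*(-223 + 211) = (25088 - 7686)*(-12) = 17402*(-12) = -208824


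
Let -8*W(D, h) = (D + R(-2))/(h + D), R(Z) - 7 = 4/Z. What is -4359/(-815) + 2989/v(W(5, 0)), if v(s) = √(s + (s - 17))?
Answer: 4359/815 - 427*I*√70/5 ≈ 5.3485 - 714.51*I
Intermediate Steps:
R(Z) = 7 + 4/Z
W(D, h) = -(5 + D)/(8*(D + h)) (W(D, h) = -(D + (7 + 4/(-2)))/(8*(h + D)) = -(D + (7 + 4*(-½)))/(8*(D + h)) = -(D + (7 - 2))/(8*(D + h)) = -(D + 5)/(8*(D + h)) = -(5 + D)/(8*(D + h)))
v(s) = √(-17 + 2*s) (v(s) = √(s + (-17 + s)) = √(-17 + 2*s))
-4359/(-815) + 2989/v(W(5, 0)) = -4359/(-815) + 2989/(√(-17 + 2*((-5 - 1*5)/(8*(5 + 0))))) = -4359*(-1/815) + 2989/(√(-17 + 2*((⅛)*(-5 - 5)/5))) = 4359/815 + 2989/(√(-17 + 2*((⅛)*(⅕)*(-10)))) = 4359/815 + 2989/(√(-17 + 2*(-¼))) = 4359/815 + 2989/(√(-17 - ½)) = 4359/815 + 2989/(√(-35/2)) = 4359/815 + 2989/((I*√70/2)) = 4359/815 + 2989*(-I*√70/35) = 4359/815 - 427*I*√70/5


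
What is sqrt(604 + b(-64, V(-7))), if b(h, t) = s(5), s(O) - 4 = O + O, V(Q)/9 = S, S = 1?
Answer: sqrt(618) ≈ 24.860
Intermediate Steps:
V(Q) = 9 (V(Q) = 9*1 = 9)
s(O) = 4 + 2*O (s(O) = 4 + (O + O) = 4 + 2*O)
b(h, t) = 14 (b(h, t) = 4 + 2*5 = 4 + 10 = 14)
sqrt(604 + b(-64, V(-7))) = sqrt(604 + 14) = sqrt(618)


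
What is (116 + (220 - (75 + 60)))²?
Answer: 40401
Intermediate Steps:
(116 + (220 - (75 + 60)))² = (116 + (220 - 1*135))² = (116 + (220 - 135))² = (116 + 85)² = 201² = 40401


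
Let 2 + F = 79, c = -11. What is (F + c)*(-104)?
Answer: -6864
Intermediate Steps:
F = 77 (F = -2 + 79 = 77)
(F + c)*(-104) = (77 - 11)*(-104) = 66*(-104) = -6864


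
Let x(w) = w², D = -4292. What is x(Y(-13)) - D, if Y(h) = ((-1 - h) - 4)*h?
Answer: 15108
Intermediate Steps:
Y(h) = h*(-5 - h) (Y(h) = (-5 - h)*h = h*(-5 - h))
x(Y(-13)) - D = (-1*(-13)*(5 - 13))² - 1*(-4292) = (-1*(-13)*(-8))² + 4292 = (-104)² + 4292 = 10816 + 4292 = 15108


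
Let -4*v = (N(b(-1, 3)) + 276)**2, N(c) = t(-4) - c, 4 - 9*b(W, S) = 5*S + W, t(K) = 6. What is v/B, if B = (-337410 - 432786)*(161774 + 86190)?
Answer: 57967/552480405588 ≈ 1.0492e-7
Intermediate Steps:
b(W, S) = 4/9 - 5*S/9 - W/9 (b(W, S) = 4/9 - (5*S + W)/9 = 4/9 - (W + 5*S)/9 = 4/9 + (-5*S/9 - W/9) = 4/9 - 5*S/9 - W/9)
N(c) = 6 - c
B = -190980880944 (B = -770196*247964 = -190980880944)
v = -1623076/81 (v = -((6 - (4/9 - 5/9*3 - 1/9*(-1))) + 276)**2/4 = -((6 - (4/9 - 5/3 + 1/9)) + 276)**2/4 = -((6 - 1*(-10/9)) + 276)**2/4 = -((6 + 10/9) + 276)**2/4 = -(64/9 + 276)**2/4 = -(2548/9)**2/4 = -1/4*6492304/81 = -1623076/81 ≈ -20038.)
v/B = -1623076/81/(-190980880944) = -1623076/81*(-1/190980880944) = 57967/552480405588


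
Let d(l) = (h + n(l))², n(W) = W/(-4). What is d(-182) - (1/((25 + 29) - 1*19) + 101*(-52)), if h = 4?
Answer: 1078311/140 ≈ 7702.2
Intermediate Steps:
n(W) = -W/4 (n(W) = W*(-¼) = -W/4)
d(l) = (4 - l/4)²
d(-182) - (1/((25 + 29) - 1*19) + 101*(-52)) = (-16 - 182)²/16 - (1/((25 + 29) - 1*19) + 101*(-52)) = (1/16)*(-198)² - (1/(54 - 19) - 5252) = (1/16)*39204 - (1/35 - 5252) = 9801/4 - (1/35 - 5252) = 9801/4 - 1*(-183819/35) = 9801/4 + 183819/35 = 1078311/140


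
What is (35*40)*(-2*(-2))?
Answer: 5600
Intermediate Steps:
(35*40)*(-2*(-2)) = 1400*4 = 5600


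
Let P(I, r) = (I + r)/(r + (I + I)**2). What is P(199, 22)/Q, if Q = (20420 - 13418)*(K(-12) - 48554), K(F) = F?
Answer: -221/53874208046232 ≈ -4.1021e-12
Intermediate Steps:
P(I, r) = (I + r)/(r + 4*I**2) (P(I, r) = (I + r)/(r + (2*I)**2) = (I + r)/(r + 4*I**2))
Q = -340059132 (Q = (20420 - 13418)*(-12 - 48554) = 7002*(-48566) = -340059132)
P(199, 22)/Q = ((199 + 22)/(22 + 4*199**2))/(-340059132) = (221/(22 + 4*39601))*(-1/340059132) = (221/(22 + 158404))*(-1/340059132) = (221/158426)*(-1/340059132) = -221/53874208046232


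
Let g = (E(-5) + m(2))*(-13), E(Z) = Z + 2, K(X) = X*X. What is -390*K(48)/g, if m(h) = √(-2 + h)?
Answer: -23040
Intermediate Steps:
K(X) = X²
E(Z) = 2 + Z
g = 39 (g = ((2 - 5) + √(-2 + 2))*(-13) = (-3 + √0)*(-13) = (-3 + 0)*(-13) = -3*(-13) = 39)
-390*K(48)/g = -390*48²/39 = -898560/39 = -390*768/13 = -23040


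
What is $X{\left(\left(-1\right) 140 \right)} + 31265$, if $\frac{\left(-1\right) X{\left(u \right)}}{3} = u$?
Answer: $31685$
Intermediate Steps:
$X{\left(u \right)} = - 3 u$
$X{\left(\left(-1\right) 140 \right)} + 31265 = - 3 \left(\left(-1\right) 140\right) + 31265 = \left(-3\right) \left(-140\right) + 31265 = 420 + 31265 = 31685$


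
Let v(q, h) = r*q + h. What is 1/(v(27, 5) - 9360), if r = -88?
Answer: -1/11731 ≈ -8.5244e-5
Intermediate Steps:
v(q, h) = h - 88*q (v(q, h) = -88*q + h = h - 88*q)
1/(v(27, 5) - 9360) = 1/((5 - 88*27) - 9360) = 1/((5 - 2376) - 9360) = 1/(-2371 - 9360) = 1/(-11731) = -1/11731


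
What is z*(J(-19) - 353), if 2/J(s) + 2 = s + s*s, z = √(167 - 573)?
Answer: -60009*I*√406/170 ≈ -7112.6*I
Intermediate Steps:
z = I*√406 (z = √(-406) = I*√406 ≈ 20.149*I)
J(s) = 2/(-2 + s + s²) (J(s) = 2/(-2 + (s + s*s)) = 2/(-2 + (s + s²)) = 2/(-2 + s + s²))
z*(J(-19) - 353) = (I*√406)*(2/(-2 - 19 + (-19)²) - 353) = (I*√406)*(2/(-2 - 19 + 361) - 353) = (I*√406)*(2/340 - 353) = (I*√406)*(2*(1/340) - 353) = (I*√406)*(1/170 - 353) = (I*√406)*(-60009/170) = -60009*I*√406/170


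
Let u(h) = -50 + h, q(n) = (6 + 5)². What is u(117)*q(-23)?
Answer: 8107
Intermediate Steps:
q(n) = 121 (q(n) = 11² = 121)
u(117)*q(-23) = (-50 + 117)*121 = 67*121 = 8107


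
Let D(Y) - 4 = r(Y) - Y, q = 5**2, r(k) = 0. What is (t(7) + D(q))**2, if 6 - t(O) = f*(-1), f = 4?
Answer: 121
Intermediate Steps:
t(O) = 10 (t(O) = 6 - 4*(-1) = 6 - 1*(-4) = 6 + 4 = 10)
q = 25
D(Y) = 4 - Y (D(Y) = 4 + (0 - Y) = 4 - Y)
(t(7) + D(q))**2 = (10 + (4 - 1*25))**2 = (10 + (4 - 25))**2 = (10 - 21)**2 = (-11)**2 = 121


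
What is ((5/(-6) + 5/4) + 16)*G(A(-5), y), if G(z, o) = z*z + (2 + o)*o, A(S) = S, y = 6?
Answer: 14381/12 ≈ 1198.4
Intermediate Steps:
G(z, o) = z² + o*(2 + o)
((5/(-6) + 5/4) + 16)*G(A(-5), y) = ((5/(-6) + 5/4) + 16)*(6² + (-5)² + 2*6) = ((5*(-⅙) + 5*(¼)) + 16)*(36 + 25 + 12) = ((-⅚ + 5/4) + 16)*73 = (5/12 + 16)*73 = (197/12)*73 = 14381/12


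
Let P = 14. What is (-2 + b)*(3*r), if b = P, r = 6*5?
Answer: 1080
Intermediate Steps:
r = 30
b = 14
(-2 + b)*(3*r) = (-2 + 14)*(3*30) = 12*90 = 1080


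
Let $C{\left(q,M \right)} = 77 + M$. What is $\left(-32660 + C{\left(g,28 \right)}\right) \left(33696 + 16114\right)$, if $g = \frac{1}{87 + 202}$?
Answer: $-1621564550$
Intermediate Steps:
$g = \frac{1}{289} \approx 0.0034602$
$\left(-32660 + C{\left(g,28 \right)}\right) \left(33696 + 16114\right) = \left(-32660 + \left(77 + 28\right)\right) \left(33696 + 16114\right) = \left(-32660 + 105\right) 49810 = \left(-32555\right) 49810 = -1621564550$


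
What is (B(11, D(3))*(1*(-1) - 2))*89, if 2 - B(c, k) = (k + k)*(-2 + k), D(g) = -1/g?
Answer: -356/3 ≈ -118.67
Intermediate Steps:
D(g) = -1/g
B(c, k) = 2 - 2*k*(-2 + k) (B(c, k) = 2 - (k + k)*(-2 + k) = 2 - 2*k*(-2 + k))
(B(11, D(3))*(1*(-1) - 2))*89 = ((2 - 2*(-1/3)**2 + 4*(-1/3))*(1*(-1) - 2))*89 = ((2 - 2*(-1*1/3)**2 + 4*(-1*1/3))*(-1 - 2))*89 = ((2 - 2*(-1/3)**2 + 4*(-1/3))*(-3))*89 = ((2 - 2*1/9 - 4/3)*(-3))*89 = ((2 - 2/9 - 4/3)*(-3))*89 = ((4/9)*(-3))*89 = -4/3*89 = -356/3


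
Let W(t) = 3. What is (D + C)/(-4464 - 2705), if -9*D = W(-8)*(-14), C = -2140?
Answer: 6406/21507 ≈ 0.29786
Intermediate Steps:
D = 14/3 (D = -(-14)/3 = -⅑*(-42) = 14/3 ≈ 4.6667)
(D + C)/(-4464 - 2705) = (14/3 - 2140)/(-4464 - 2705) = -6406/3/(-7169) = -6406/3*(-1/7169) = 6406/21507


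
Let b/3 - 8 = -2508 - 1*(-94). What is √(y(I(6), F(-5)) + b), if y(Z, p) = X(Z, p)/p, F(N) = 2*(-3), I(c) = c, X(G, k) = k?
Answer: I*√7217 ≈ 84.953*I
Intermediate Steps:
F(N) = -6
y(Z, p) = 1 (y(Z, p) = p/p = 1)
b = -7218 (b = 24 + 3*(-2508 - 1*(-94)) = 24 + 3*(-2508 + 94) = 24 + 3*(-2414) = 24 - 7242 = -7218)
√(y(I(6), F(-5)) + b) = √(1 - 7218) = √(-7217) = I*√7217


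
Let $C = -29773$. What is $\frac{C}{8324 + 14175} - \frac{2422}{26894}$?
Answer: $- \frac{61086260}{43220579} \approx -1.4134$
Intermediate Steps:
$\frac{C}{8324 + 14175} - \frac{2422}{26894} = - \frac{29773}{8324 + 14175} - \frac{2422}{26894} = - \frac{29773}{22499} - \frac{173}{1921} = - \frac{61086260}{43220579}$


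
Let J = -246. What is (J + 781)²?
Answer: 286225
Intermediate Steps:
(J + 781)² = (-246 + 781)² = 535² = 286225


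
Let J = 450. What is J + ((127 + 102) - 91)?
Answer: 588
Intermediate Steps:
J + ((127 + 102) - 91) = 450 + ((127 + 102) - 91) = 450 + (229 - 91) = 450 + 138 = 588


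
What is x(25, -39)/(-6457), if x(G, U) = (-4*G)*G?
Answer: 2500/6457 ≈ 0.38718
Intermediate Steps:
x(G, U) = -4*G**2
x(25, -39)/(-6457) = -4*25**2/(-6457) = -4*625*(-1/6457) = -2500*(-1/6457) = 2500/6457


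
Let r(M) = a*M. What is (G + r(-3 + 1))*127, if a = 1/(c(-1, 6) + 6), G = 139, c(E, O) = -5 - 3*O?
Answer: 300355/17 ≈ 17668.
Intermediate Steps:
a = -1/17 (a = 1/((-5 - 3*6) + 6) = 1/((-5 - 18) + 6) = 1/(-23 + 6) = 1/(-17) = -1/17 ≈ -0.058824)
r(M) = -M/17
(G + r(-3 + 1))*127 = (139 - (-3 + 1)/17)*127 = (139 - 1/17*(-2))*127 = (139 + 2/17)*127 = (2365/17)*127 = 300355/17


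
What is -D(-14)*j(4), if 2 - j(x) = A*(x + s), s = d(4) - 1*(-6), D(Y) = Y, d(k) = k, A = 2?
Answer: -364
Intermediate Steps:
s = 10 (s = 4 - 1*(-6) = 4 + 6 = 10)
j(x) = -18 - 2*x (j(x) = 2 - 2*(x + 10) = 2 - 2*(10 + x) = 2 - (20 + 2*x) = 2 + (-20 - 2*x) = -18 - 2*x)
-D(-14)*j(4) = -(-14)*(-18 - 2*4) = -(-14)*(-18 - 8) = -(-14)*(-26) = -1*364 = -364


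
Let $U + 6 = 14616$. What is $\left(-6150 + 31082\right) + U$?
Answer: $39542$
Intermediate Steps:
$U = 14610$ ($U = -6 + 14616 = 14610$)
$\left(-6150 + 31082\right) + U = \left(-6150 + 31082\right) + 14610 = 24932 + 14610 = 39542$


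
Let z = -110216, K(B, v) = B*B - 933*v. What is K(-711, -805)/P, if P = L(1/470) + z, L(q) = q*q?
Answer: -277579847400/24346714399 ≈ -11.401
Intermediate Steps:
K(B, v) = B² - 933*v
L(q) = q²
P = -24346714399/220900 (P = (1/470)² - 110216 = 1/220900 - 110216 = -24346714399/220900 ≈ -1.1022e+5)
K(-711, -805)/P = ((-711)² - 933*(-805))/(-24346714399/220900) = (505521 + 751065)*(-220900/24346714399) = 1256586*(-220900/24346714399) = -277579847400/24346714399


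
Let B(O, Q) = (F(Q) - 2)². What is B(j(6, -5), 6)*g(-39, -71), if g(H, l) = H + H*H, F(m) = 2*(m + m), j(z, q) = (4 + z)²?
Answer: 717288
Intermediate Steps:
F(m) = 4*m (F(m) = 2*(2*m) = 4*m)
g(H, l) = H + H²
B(O, Q) = (-2 + 4*Q)² (B(O, Q) = (4*Q - 2)² = (-2 + 4*Q)²)
B(j(6, -5), 6)*g(-39, -71) = (4*(-1 + 2*6)²)*(-39*(1 - 39)) = (4*(-1 + 12)²)*(-39*(-38)) = (4*11²)*1482 = (4*121)*1482 = 484*1482 = 717288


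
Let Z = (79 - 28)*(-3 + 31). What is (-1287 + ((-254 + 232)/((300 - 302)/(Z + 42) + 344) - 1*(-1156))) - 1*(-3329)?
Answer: 808562952/252839 ≈ 3197.9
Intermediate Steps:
Z = 1428 (Z = 51*28 = 1428)
(-1287 + ((-254 + 232)/((300 - 302)/(Z + 42) + 344) - 1*(-1156))) - 1*(-3329) = (-1287 + ((-254 + 232)/((300 - 302)/(1428 + 42) + 344) - 1*(-1156))) - 1*(-3329) = (-1287 + (-22/(-2/1470 + 344) + 1156)) + 3329 = (-1287 + (-22/(-2*1/1470 + 344) + 1156)) + 3329 = (-1287 + (-22/(-1/735 + 344) + 1156)) + 3329 = (-1287 + (-22/252839/735 + 1156)) + 3329 = (-1287 + (-22*735/252839 + 1156)) + 3329 = (-1287 + (-16170/252839 + 1156)) + 3329 = (-1287 + 292265714/252839) + 3329 = -33138079/252839 + 3329 = 808562952/252839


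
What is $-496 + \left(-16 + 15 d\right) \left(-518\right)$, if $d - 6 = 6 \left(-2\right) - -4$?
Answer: $23332$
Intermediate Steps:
$d = -2$ ($d = 6 + \left(6 \left(-2\right) - -4\right) = 6 + \left(-12 + 4\right) = 6 - 8 = -2$)
$-496 + \left(-16 + 15 d\right) \left(-518\right) = -496 + \left(-16 + 15 \left(-2\right)\right) \left(-518\right) = -496 + \left(-16 - 30\right) \left(-518\right) = -496 - -23828 = -496 + 23828 = 23332$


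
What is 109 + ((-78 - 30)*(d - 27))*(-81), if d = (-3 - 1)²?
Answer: -96119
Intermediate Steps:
d = 16 (d = (-4)² = 16)
109 + ((-78 - 30)*(d - 27))*(-81) = 109 + ((-78 - 30)*(16 - 27))*(-81) = 109 - 108*(-11)*(-81) = 109 + 1188*(-81) = 109 - 96228 = -96119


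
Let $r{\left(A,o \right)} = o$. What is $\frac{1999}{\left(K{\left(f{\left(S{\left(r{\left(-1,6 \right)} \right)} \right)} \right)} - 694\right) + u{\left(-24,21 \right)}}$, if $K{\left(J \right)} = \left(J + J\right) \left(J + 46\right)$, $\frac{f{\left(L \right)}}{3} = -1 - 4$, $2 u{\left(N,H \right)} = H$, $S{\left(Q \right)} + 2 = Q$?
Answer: $- \frac{3998}{3227} \approx -1.2389$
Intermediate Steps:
$S{\left(Q \right)} = -2 + Q$
$u{\left(N,H \right)} = \frac{H}{2}$
$f{\left(L \right)} = -15$ ($f{\left(L \right)} = 3 \left(-1 - 4\right) = 3 \left(-5\right) = -15$)
$K{\left(J \right)} = 2 J \left(46 + J\right)$
$\frac{1999}{\left(K{\left(f{\left(S{\left(r{\left(-1,6 \right)} \right)} \right)} \right)} - 694\right) + u{\left(-24,21 \right)}} = \frac{1999}{\left(2 \left(-15\right) \left(46 - 15\right) - 694\right) + \frac{1}{2} \cdot 21} = \frac{1999}{\left(2 \left(-15\right) 31 - 694\right) + \frac{21}{2}} = \frac{1999}{\left(-930 - 694\right) + \frac{21}{2}} = \frac{1999}{-1624 + \frac{21}{2}} = \frac{1999}{- \frac{3227}{2}} = 1999 \left(- \frac{2}{3227}\right) = - \frac{3998}{3227}$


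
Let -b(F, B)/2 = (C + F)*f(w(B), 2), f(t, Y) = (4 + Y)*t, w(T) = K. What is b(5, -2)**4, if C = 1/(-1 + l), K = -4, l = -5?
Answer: 2897022976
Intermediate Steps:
w(T) = -4
C = -1/6 (C = 1/(-1 - 5) = 1/(-6) = -1/6 ≈ -0.16667)
f(t, Y) = t*(4 + Y)
b(F, B) = -8 + 48*F (b(F, B) = -2*(-1/6 + F)*(-4*(4 + 2)) = -2*(-1/6 + F)*(-4*6) = -2*(-1/6 + F)*(-24) = -2*(4 - 24*F) = -8 + 48*F)
b(5, -2)**4 = (-8 + 48*5)**4 = (-8 + 240)**4 = 232**4 = 2897022976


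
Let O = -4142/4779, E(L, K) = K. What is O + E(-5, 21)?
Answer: 96217/4779 ≈ 20.133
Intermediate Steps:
O = -4142/4779 (O = -4142*1/4779 = -4142/4779 ≈ -0.86671)
O + E(-5, 21) = -4142/4779 + 21 = 96217/4779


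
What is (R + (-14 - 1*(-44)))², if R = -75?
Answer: 2025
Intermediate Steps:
(R + (-14 - 1*(-44)))² = (-75 + (-14 - 1*(-44)))² = (-75 + (-14 + 44))² = (-75 + 30)² = (-45)² = 2025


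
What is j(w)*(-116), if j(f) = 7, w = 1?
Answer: -812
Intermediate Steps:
j(w)*(-116) = 7*(-116) = -812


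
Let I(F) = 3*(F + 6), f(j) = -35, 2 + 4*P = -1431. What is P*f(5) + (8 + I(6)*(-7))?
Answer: 49179/4 ≈ 12295.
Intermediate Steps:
P = -1433/4 (P = -1/2 + (1/4)*(-1431) = -1/2 - 1431/4 = -1433/4 ≈ -358.25)
I(F) = 18 + 3*F (I(F) = 3*(6 + F) = 18 + 3*F)
P*f(5) + (8 + I(6)*(-7)) = -1433/4*(-35) + (8 + (18 + 3*6)*(-7)) = 50155/4 + (8 + (18 + 18)*(-7)) = 50155/4 + (8 + 36*(-7)) = 50155/4 + (8 - 252) = 50155/4 - 244 = 49179/4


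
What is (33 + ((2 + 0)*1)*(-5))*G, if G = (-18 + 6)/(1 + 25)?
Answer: -138/13 ≈ -10.615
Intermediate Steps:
G = -6/13 (G = -12/26 = -12*1/26 = -6/13 ≈ -0.46154)
(33 + ((2 + 0)*1)*(-5))*G = (33 + ((2 + 0)*1)*(-5))*(-6/13) = (33 + (2*1)*(-5))*(-6/13) = (33 + 2*(-5))*(-6/13) = (33 - 10)*(-6/13) = 23*(-6/13) = -138/13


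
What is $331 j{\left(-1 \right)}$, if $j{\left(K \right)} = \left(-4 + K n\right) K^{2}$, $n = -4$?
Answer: $0$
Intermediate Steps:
$j{\left(K \right)} = K^{2} \left(-4 - 4 K\right)$ ($j{\left(K \right)} = \left(-4 + K \left(-4\right)\right) K^{2} = \left(-4 - 4 K\right) K^{2} = K^{2} \left(-4 - 4 K\right)$)
$331 j{\left(-1 \right)} = 331 \cdot 4 \left(-1\right)^{2} \left(-1 - -1\right) = 331 \cdot 4 \cdot 1 \left(-1 + 1\right) = 331 \cdot 4 \cdot 1 \cdot 0 = 331 \cdot 0 = 0$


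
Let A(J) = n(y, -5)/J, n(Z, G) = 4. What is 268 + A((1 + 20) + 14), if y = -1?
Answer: 9384/35 ≈ 268.11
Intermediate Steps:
A(J) = 4/J
268 + A((1 + 20) + 14) = 268 + 4/((1 + 20) + 14) = 268 + 4/(21 + 14) = 268 + 4/35 = 9384/35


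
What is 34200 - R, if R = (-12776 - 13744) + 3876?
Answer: 56844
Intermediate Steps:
R = -22644 (R = -26520 + 3876 = -22644)
34200 - R = 34200 - 1*(-22644) = 34200 + 22644 = 56844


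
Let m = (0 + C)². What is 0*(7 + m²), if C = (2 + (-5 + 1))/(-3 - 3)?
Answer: 0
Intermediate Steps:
C = ⅓ (C = (2 - 4)/(-6) = -2*(-⅙) = ⅓ ≈ 0.33333)
m = ⅑ (m = (0 + ⅓)² = (⅓)² = ⅑ ≈ 0.11111)
0*(7 + m²) = 0*(7 + (⅑)²) = 0*(7 + 1/81) = 0*(568/81) = 0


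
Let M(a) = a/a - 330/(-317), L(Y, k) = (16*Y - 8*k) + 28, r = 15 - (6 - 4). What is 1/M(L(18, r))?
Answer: 317/647 ≈ 0.48995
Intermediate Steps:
r = 13 (r = 15 - 1*2 = 15 - 2 = 13)
L(Y, k) = 28 - 8*k + 16*Y (L(Y, k) = (-8*k + 16*Y) + 28 = 28 - 8*k + 16*Y)
M(a) = 647/317 (M(a) = 1 - 330*(-1/317) = 1 + 330/317 = 647/317)
1/M(L(18, r)) = 1/(647/317) = 317/647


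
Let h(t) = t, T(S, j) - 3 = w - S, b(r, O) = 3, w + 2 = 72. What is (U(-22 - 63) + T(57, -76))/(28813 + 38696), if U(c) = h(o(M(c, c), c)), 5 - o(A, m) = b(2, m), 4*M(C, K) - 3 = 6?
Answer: 2/7501 ≈ 0.00026663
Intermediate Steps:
w = 70 (w = -2 + 72 = 70)
M(C, K) = 9/4 (M(C, K) = 3/4 + (1/4)*6 = 3/4 + 3/2 = 9/4)
o(A, m) = 2 (o(A, m) = 5 - 1*3 = 5 - 3 = 2)
T(S, j) = 73 - S (T(S, j) = 3 + (70 - S) = 73 - S)
U(c) = 2
(U(-22 - 63) + T(57, -76))/(28813 + 38696) = (2 + (73 - 1*57))/(28813 + 38696) = (2 + (73 - 57))/67509 = (2 + 16)*(1/67509) = 18*(1/67509) = 2/7501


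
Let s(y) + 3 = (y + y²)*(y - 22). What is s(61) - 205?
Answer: 147290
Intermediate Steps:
s(y) = -3 + (-22 + y)*(y + y²) (s(y) = -3 + (y + y²)*(y - 22) = -3 + (y + y²)*(-22 + y) = -3 + (-22 + y)*(y + y²))
s(61) - 205 = (-3 + 61³ - 22*61 - 21*61²) - 205 = (-3 + 226981 - 1342 - 21*3721) - 205 = (-3 + 226981 - 1342 - 78141) - 205 = 147495 - 205 = 147290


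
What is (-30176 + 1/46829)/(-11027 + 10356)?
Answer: 1413111903/31422259 ≈ 44.972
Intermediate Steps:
(-30176 + 1/46829)/(-11027 + 10356) = (-30176 + 1/46829)/(-671) = -1413111903/46829*(-1/671) = 1413111903/31422259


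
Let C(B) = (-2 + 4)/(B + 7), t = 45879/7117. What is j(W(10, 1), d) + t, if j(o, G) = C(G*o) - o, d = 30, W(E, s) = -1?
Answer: 1204674/163691 ≈ 7.3594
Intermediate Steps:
t = 45879/7117 (t = 45879*(1/7117) = 45879/7117 ≈ 6.4464)
C(B) = 2/(7 + B)
j(o, G) = -o + 2/(7 + G*o) (j(o, G) = 2/(7 + G*o) - o = -o + 2/(7 + G*o))
j(W(10, 1), d) + t = (-1*(-1) + 2/(7 + 30*(-1))) + 45879/7117 = (1 + 2/(7 - 30)) + 45879/7117 = (1 + 2/(-23)) + 45879/7117 = (1 + 2*(-1/23)) + 45879/7117 = (1 - 2/23) + 45879/7117 = 21/23 + 45879/7117 = 1204674/163691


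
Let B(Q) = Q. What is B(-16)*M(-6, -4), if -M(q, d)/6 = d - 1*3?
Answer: -672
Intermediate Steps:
M(q, d) = 18 - 6*d (M(q, d) = -6*(d - 1*3) = -6*(d - 3) = -6*(-3 + d) = 18 - 6*d)
B(-16)*M(-6, -4) = -16*(18 - 6*(-4)) = -16*(18 + 24) = -16*42 = -672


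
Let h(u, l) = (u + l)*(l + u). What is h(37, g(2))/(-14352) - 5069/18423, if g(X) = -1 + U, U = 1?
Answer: -1419875/3831984 ≈ -0.37053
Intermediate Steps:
g(X) = 0 (g(X) = -1 + 1 = 0)
h(u, l) = (l + u)² (h(u, l) = (l + u)*(l + u) = (l + u)²)
h(37, g(2))/(-14352) - 5069/18423 = (0 + 37)²/(-14352) - 5069/18423 = 37²*(-1/14352) - 5069*1/18423 = 1369*(-1/14352) - 5069/18423 = -1369/14352 - 5069/18423 = -1419875/3831984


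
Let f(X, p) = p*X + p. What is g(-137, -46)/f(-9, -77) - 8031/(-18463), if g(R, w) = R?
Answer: 2417665/11373208 ≈ 0.21258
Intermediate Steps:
f(X, p) = p + X*p (f(X, p) = X*p + p = p + X*p)
g(-137, -46)/f(-9, -77) - 8031/(-18463) = -137*(-1/(77*(1 - 9))) - 8031/(-18463) = -137/((-77*(-8))) - 8031*(-1/18463) = -137/616 + 8031/18463 = 2417665/11373208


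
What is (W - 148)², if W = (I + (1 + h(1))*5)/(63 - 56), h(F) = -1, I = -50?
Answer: 1179396/49 ≈ 24069.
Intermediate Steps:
W = -50/7 (W = (-50 + (1 - 1)*5)/(63 - 56) = (-50 + 0*5)/7 = (-50 + 0)*(⅐) = -50*⅐ = -50/7 ≈ -7.1429)
(W - 148)² = (-50/7 - 148)² = (-1086/7)² = 1179396/49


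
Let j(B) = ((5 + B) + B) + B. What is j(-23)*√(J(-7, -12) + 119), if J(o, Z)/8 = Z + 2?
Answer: -64*√39 ≈ -399.68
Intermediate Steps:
J(o, Z) = 16 + 8*Z (J(o, Z) = 8*(Z + 2) = 8*(2 + Z) = 16 + 8*Z)
j(B) = 5 + 3*B (j(B) = (5 + 2*B) + B = 5 + 3*B)
j(-23)*√(J(-7, -12) + 119) = (5 + 3*(-23))*√((16 + 8*(-12)) + 119) = (5 - 69)*√((16 - 96) + 119) = -64*√(-80 + 119) = -64*√39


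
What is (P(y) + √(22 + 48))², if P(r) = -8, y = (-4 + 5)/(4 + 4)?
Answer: (8 - √70)² ≈ 0.13440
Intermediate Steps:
y = ⅛ (y = 1/8 = 1*(⅛) = ⅛ ≈ 0.12500)
(P(y) + √(22 + 48))² = (-8 + √(22 + 48))² = (-8 + √70)²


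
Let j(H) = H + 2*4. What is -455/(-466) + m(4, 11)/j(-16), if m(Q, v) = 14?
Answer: -721/932 ≈ -0.77361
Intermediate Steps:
j(H) = 8 + H (j(H) = H + 8 = 8 + H)
-455/(-466) + m(4, 11)/j(-16) = -455/(-466) + 14/(8 - 16) = -455*(-1/466) + 14/(-8) = 455/466 + 14*(-1/8) = 455/466 - 7/4 = -721/932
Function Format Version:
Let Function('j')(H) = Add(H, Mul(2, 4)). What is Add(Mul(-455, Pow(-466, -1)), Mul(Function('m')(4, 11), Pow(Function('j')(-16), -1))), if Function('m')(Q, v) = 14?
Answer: Rational(-721, 932) ≈ -0.77361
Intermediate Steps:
Function('j')(H) = Add(8, H) (Function('j')(H) = Add(H, 8) = Add(8, H))
Add(Mul(-455, Pow(-466, -1)), Mul(Function('m')(4, 11), Pow(Function('j')(-16), -1))) = Add(Mul(-455, Pow(-466, -1)), Mul(14, Pow(Add(8, -16), -1))) = Add(Mul(-455, Rational(-1, 466)), Mul(14, Pow(-8, -1))) = Add(Rational(455, 466), Mul(14, Rational(-1, 8))) = Add(Rational(455, 466), Rational(-7, 4)) = Rational(-721, 932)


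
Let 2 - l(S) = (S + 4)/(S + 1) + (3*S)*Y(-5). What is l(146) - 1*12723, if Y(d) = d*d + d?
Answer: -1052619/49 ≈ -21482.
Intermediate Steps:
Y(d) = d + d**2 (Y(d) = d**2 + d = d + d**2)
l(S) = 2 - 60*S - (4 + S)/(1 + S) (l(S) = 2 - ((S + 4)/(S + 1) + (3*S)*(-5*(1 - 5))) = 2 - ((4 + S)/(1 + S) + (3*S)*(-5*(-4))) = 2 - ((4 + S)/(1 + S) + (3*S)*20) = 2 - ((4 + S)/(1 + S) + 60*S) = 2 - (60*S + (4 + S)/(1 + S)) = 2 + (-60*S - (4 + S)/(1 + S)) = 2 - 60*S - (4 + S)/(1 + S))
l(146) - 1*12723 = (-2 - 60*146**2 - 59*146)/(1 + 146) - 1*12723 = (-2 - 60*21316 - 8614)/147 - 12723 = (-2 - 1278960 - 8614)/147 - 12723 = (1/147)*(-1287576) - 12723 = -429192/49 - 12723 = -1052619/49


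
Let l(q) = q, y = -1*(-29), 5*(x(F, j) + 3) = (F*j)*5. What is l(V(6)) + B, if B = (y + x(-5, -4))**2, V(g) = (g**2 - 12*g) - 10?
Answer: 2070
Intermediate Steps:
x(F, j) = -3 + F*j (x(F, j) = -3 + ((F*j)*5)/5 = -3 + (5*F*j)/5 = -3 + F*j)
y = 29
V(g) = -10 + g**2 - 12*g
B = 2116 (B = (29 + (-3 - 5*(-4)))**2 = (29 + (-3 + 20))**2 = (29 + 17)**2 = 46**2 = 2116)
l(V(6)) + B = (-10 + 6**2 - 12*6) + 2116 = (-10 + 36 - 72) + 2116 = -46 + 2116 = 2070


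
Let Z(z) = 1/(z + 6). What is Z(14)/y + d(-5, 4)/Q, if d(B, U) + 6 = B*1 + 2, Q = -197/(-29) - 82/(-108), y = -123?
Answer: -34683067/29094420 ≈ -1.1921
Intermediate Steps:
Q = 11827/1566 (Q = -197*(-1/29) - 82*(-1/108) = 197/29 + 41/54 = 11827/1566 ≈ 7.5524)
Z(z) = 1/(6 + z)
d(B, U) = -4 + B (d(B, U) = -6 + (B*1 + 2) = -6 + (B + 2) = -6 + (2 + B) = -4 + B)
Z(14)/y + d(-5, 4)/Q = 1/((6 + 14)*(-123)) + (-4 - 5)/(11827/1566) = -1/123/20 - 9*1566/11827 = (1/20)*(-1/123) - 14094/11827 = -1/2460 - 14094/11827 = -34683067/29094420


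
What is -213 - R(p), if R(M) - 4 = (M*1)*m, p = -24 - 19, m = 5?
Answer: -2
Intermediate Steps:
p = -43
R(M) = 4 + 5*M (R(M) = 4 + (M*1)*5 = 4 + M*5 = 4 + 5*M)
-213 - R(p) = -213 - (4 + 5*(-43)) = -213 - (4 - 215) = -213 - 1*(-211) = -213 + 211 = -2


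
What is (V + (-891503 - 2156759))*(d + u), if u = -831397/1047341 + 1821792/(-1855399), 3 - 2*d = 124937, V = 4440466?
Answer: -24143112327675648540816/277605063437 ≈ -8.6969e+10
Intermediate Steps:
d = -62467 (d = 3/2 - ½*124937 = 3/2 - 124937/2 = -62467)
u = -492944373925/277605063437 (u = -831397*1/1047341 + 1821792*(-1/1855399) = -831397/1047341 - 260256/265057 = -492944373925/277605063437 ≈ -1.7757)
(V + (-891503 - 2156759))*(d + u) = (4440466 + (-891503 - 2156759))*(-62467 - 492944373925/277605063437) = (4440466 - 3048262)*(-17341648442093004/277605063437) = 1392204*(-17341648442093004/277605063437) = -24143112327675648540816/277605063437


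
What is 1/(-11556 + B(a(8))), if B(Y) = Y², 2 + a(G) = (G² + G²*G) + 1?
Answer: 1/319069 ≈ 3.1341e-6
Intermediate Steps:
a(G) = -1 + G² + G³ (a(G) = -2 + ((G² + G²*G) + 1) = -2 + ((G² + G³) + 1) = -2 + (1 + G² + G³) = -1 + G² + G³)
1/(-11556 + B(a(8))) = 1/(-11556 + (-1 + 8² + 8³)²) = 1/(-11556 + (-1 + 64 + 512)²) = 1/(-11556 + 575²) = 1/(-11556 + 330625) = 1/319069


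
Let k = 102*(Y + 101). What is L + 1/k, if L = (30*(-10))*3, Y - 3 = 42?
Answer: -13402799/14892 ≈ -900.00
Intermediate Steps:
Y = 45 (Y = 3 + 42 = 45)
k = 14892 (k = 102*(45 + 101) = 102*146 = 14892)
L = -900 (L = -300*3 = -900)
L + 1/k = -900 + 1/14892 = -13402799/14892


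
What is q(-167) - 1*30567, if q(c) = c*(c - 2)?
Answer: -2344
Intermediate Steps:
q(c) = c*(-2 + c)
q(-167) - 1*30567 = -167*(-2 - 167) - 1*30567 = -167*(-169) - 30567 = 28223 - 30567 = -2344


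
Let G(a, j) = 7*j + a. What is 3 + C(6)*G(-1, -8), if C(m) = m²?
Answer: -2049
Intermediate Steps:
G(a, j) = a + 7*j
3 + C(6)*G(-1, -8) = 3 + 6²*(-1 + 7*(-8)) = 3 + 36*(-1 - 56) = 3 + 36*(-57) = 3 - 2052 = -2049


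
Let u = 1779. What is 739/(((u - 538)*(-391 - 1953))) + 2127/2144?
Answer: 773206799/779586272 ≈ 0.99182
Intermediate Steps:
739/(((u - 538)*(-391 - 1953))) + 2127/2144 = 739/(((1779 - 538)*(-391 - 1953))) + 2127/2144 = 739/((1241*(-2344))) + 2127*(1/2144) = 739/(-2908904) + 2127/2144 = 739*(-1/2908904) + 2127/2144 = -739/2908904 + 2127/2144 = 773206799/779586272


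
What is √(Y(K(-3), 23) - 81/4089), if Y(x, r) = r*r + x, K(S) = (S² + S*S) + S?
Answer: √1010589535/1363 ≈ 23.323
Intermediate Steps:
K(S) = S + 2*S² (K(S) = (S² + S²) + S = 2*S² + S = S + 2*S²)
Y(x, r) = x + r² (Y(x, r) = r² + x = x + r²)
√(Y(K(-3), 23) - 81/4089) = √((-3*(1 + 2*(-3)) + 23²) - 81/4089) = √((-3*(1 - 6) + 529) - 81*1/4089) = √((-3*(-5) + 529) - 27/1363) = √((15 + 529) - 27/1363) = √(544 - 27/1363) = √(741445/1363) = √1010589535/1363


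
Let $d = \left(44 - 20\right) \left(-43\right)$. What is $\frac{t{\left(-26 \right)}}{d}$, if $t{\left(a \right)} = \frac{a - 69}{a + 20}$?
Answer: $- \frac{95}{6192} \approx -0.015342$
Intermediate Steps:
$d = -1032$ ($d = 24 \left(-43\right) = -1032$)
$t{\left(a \right)} = \frac{-69 + a}{20 + a}$
$\frac{t{\left(-26 \right)}}{d} = \frac{\frac{1}{20 - 26} \left(-69 - 26\right)}{-1032} = \frac{1}{-6} \left(-95\right) \left(- \frac{1}{1032}\right) = \left(- \frac{1}{6}\right) \left(-95\right) \left(- \frac{1}{1032}\right) = \frac{95}{6} \left(- \frac{1}{1032}\right) = - \frac{95}{6192}$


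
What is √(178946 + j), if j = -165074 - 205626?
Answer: 3*I*√21306 ≈ 437.9*I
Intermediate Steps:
j = -370700
√(178946 + j) = √(178946 - 370700) = √(-191754) = 3*I*√21306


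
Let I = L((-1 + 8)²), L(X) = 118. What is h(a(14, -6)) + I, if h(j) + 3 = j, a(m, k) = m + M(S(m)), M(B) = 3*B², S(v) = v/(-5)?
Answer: 3813/25 ≈ 152.52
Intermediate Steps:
S(v) = -v/5 (S(v) = v*(-⅕) = -v/5)
a(m, k) = m + 3*m²/25 (a(m, k) = m + 3*(-m/5)² = m + 3*(m²/25) = m + 3*m²/25)
h(j) = -3 + j
I = 118
h(a(14, -6)) + I = (-3 + (1/25)*14*(25 + 3*14)) + 118 = (-3 + (1/25)*14*(25 + 42)) + 118 = (-3 + (1/25)*14*67) + 118 = (-3 + 938/25) + 118 = 863/25 + 118 = 3813/25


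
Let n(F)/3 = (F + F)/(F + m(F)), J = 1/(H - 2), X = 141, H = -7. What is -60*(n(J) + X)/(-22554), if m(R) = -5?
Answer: 10820/28819 ≈ 0.37545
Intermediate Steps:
J = -⅑ (J = 1/(-7 - 2) = 1/(-9) = -⅑ ≈ -0.11111)
n(F) = 6*F/(-5 + F) (n(F) = 3*((F + F)/(F - 5)) = 3*((2*F)/(-5 + F)) = 3*(2*F/(-5 + F)) = 6*F/(-5 + F))
-60*(n(J) + X)/(-22554) = -60*(6*(-⅑)/(-5 - ⅑) + 141)/(-22554) = -60*(6*(-⅑)/(-46/9) + 141)*(-1/22554) = -60*(6*(-⅑)*(-9/46) + 141)*(-1/22554) = -60*(3/23 + 141)*(-1/22554) = -60*3246/23*(-1/22554) = -194760/23*(-1/22554) = 10820/28819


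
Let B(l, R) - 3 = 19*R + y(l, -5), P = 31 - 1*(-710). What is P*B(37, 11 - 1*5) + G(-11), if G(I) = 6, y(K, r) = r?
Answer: 82998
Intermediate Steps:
P = 741 (P = 31 + 710 = 741)
B(l, R) = -2 + 19*R (B(l, R) = 3 + (19*R - 5) = 3 + (-5 + 19*R) = -2 + 19*R)
P*B(37, 11 - 1*5) + G(-11) = 741*(-2 + 19*(11 - 1*5)) + 6 = 741*(-2 + 19*(11 - 5)) + 6 = 741*(-2 + 19*6) + 6 = 741*(-2 + 114) + 6 = 741*112 + 6 = 82992 + 6 = 82998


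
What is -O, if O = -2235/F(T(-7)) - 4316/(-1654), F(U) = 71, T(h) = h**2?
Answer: 1695127/58717 ≈ 28.869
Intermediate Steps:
O = -1695127/58717 (O = -2235/71 - 4316/(-1654) = -2235*1/71 - 4316*(-1/1654) = -2235/71 + 2158/827 = -1695127/58717 ≈ -28.869)
-O = -1*(-1695127/58717) = 1695127/58717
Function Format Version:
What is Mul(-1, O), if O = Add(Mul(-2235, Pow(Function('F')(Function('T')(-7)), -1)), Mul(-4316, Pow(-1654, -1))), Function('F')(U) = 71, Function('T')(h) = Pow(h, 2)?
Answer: Rational(1695127, 58717) ≈ 28.869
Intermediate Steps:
O = Rational(-1695127, 58717) (O = Add(Mul(-2235, Pow(71, -1)), Mul(-4316, Pow(-1654, -1))) = Add(Mul(-2235, Rational(1, 71)), Mul(-4316, Rational(-1, 1654))) = Add(Rational(-2235, 71), Rational(2158, 827)) = Rational(-1695127, 58717) ≈ -28.869)
Mul(-1, O) = Mul(-1, Rational(-1695127, 58717)) = Rational(1695127, 58717)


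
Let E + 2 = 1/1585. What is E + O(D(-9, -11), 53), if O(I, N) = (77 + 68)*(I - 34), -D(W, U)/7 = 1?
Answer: -9425994/1585 ≈ -5947.0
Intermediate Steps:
D(W, U) = -7 (D(W, U) = -7*1 = -7)
E = -3169/1585 (E = -2 + 1/1585 = -3169/1585 ≈ -1.9994)
O(I, N) = -4930 + 145*I (O(I, N) = 145*(-34 + I) = -4930 + 145*I)
E + O(D(-9, -11), 53) = -3169/1585 + (-4930 + 145*(-7)) = -3169/1585 + (-4930 - 1015) = -3169/1585 - 5945 = -9425994/1585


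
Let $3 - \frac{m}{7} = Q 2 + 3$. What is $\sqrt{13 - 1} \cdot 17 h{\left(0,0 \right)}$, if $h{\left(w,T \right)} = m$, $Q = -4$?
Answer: $1904 \sqrt{3} \approx 3297.8$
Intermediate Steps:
$m = 56$ ($m = 21 - 7 \left(\left(-4\right) 2 + 3\right) = 21 - 7 \left(-8 + 3\right) = 21 - -35 = 21 + 35 = 56$)
$h{\left(w,T \right)} = 56$
$\sqrt{13 - 1} \cdot 17 h{\left(0,0 \right)} = \sqrt{13 - 1} \cdot 17 \cdot 56 = \sqrt{12} \cdot 17 \cdot 56 = 2 \sqrt{3} \cdot 17 \cdot 56 = 34 \sqrt{3} \cdot 56 = 1904 \sqrt{3}$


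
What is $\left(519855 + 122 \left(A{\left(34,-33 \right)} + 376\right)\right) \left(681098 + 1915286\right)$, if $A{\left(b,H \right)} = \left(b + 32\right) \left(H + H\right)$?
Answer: $89042989280$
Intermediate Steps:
$A{\left(b,H \right)} = 2 H \left(32 + b\right)$ ($A{\left(b,H \right)} = \left(32 + b\right) 2 H = 2 H \left(32 + b\right)$)
$\left(519855 + 122 \left(A{\left(34,-33 \right)} + 376\right)\right) \left(681098 + 1915286\right) = \left(519855 + 122 \left(2 \left(-33\right) \left(32 + 34\right) + 376\right)\right) \left(681098 + 1915286\right) = \left(519855 + 122 \left(2 \left(-33\right) 66 + 376\right)\right) 2596384 = \left(519855 + 122 \left(-4356 + 376\right)\right) 2596384 = \left(519855 + 122 \left(-3980\right)\right) 2596384 = \left(519855 - 485560\right) 2596384 = 34295 \cdot 2596384 = 89042989280$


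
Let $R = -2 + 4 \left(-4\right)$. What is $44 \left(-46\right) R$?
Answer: $36432$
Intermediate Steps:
$R = -18$ ($R = -2 - 16 = -18$)
$44 \left(-46\right) R = 44 \left(-46\right) \left(-18\right) = \left(-2024\right) \left(-18\right) = 36432$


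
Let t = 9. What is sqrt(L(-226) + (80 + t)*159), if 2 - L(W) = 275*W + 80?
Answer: sqrt(76223) ≈ 276.08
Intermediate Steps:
L(W) = -78 - 275*W (L(W) = 2 - (275*W + 80) = 2 - (80 + 275*W) = 2 + (-80 - 275*W) = -78 - 275*W)
sqrt(L(-226) + (80 + t)*159) = sqrt((-78 - 275*(-226)) + (80 + 9)*159) = sqrt((-78 + 62150) + 89*159) = sqrt(62072 + 14151) = sqrt(76223)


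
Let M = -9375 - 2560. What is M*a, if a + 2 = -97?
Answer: 1181565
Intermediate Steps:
a = -99 (a = -2 - 97 = -99)
M = -11935
M*a = -11935*(-99) = 1181565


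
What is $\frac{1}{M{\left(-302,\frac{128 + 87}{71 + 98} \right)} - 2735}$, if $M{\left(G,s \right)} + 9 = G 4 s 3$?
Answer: $- \frac{169}{1242896} \approx -0.00013597$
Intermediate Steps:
$M{\left(G,s \right)} = -9 + 12 G s$ ($M{\left(G,s \right)} = -9 + G 4 s 3 = -9 + 4 G 3 s = -9 + 12 G s$)
$\frac{1}{M{\left(-302,\frac{128 + 87}{71 + 98} \right)} - 2735} = \frac{1}{\left(-9 + 12 \left(-302\right) \frac{128 + 87}{71 + 98}\right) - 2735} = \frac{1}{\left(-9 + 12 \left(-302\right) \frac{215}{169}\right) - 2735} = \frac{1}{\left(-9 - \frac{779160}{169}\right) - 2735} = \frac{1}{- \frac{780681}{169} - 2735} = \frac{1}{- \frac{1242896}{169}} = - \frac{169}{1242896}$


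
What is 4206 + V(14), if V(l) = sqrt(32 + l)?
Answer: 4206 + sqrt(46) ≈ 4212.8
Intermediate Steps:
4206 + V(14) = 4206 + sqrt(32 + 14) = 4206 + sqrt(46)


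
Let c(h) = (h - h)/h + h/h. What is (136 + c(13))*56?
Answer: 7672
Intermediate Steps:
c(h) = 1 (c(h) = 0/h + 1 = 0 + 1 = 1)
(136 + c(13))*56 = (136 + 1)*56 = 137*56 = 7672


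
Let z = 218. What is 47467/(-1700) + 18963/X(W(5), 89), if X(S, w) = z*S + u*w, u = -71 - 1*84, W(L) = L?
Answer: -6050527/205700 ≈ -29.414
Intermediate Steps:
u = -155 (u = -71 - 84 = -155)
X(S, w) = -155*w + 218*S (X(S, w) = 218*S - 155*w = -155*w + 218*S)
47467/(-1700) + 18963/X(W(5), 89) = 47467/(-1700) + 18963/(-155*89 + 218*5) = 47467*(-1/1700) + 18963/(-13795 + 1090) = -47467/1700 + 18963/(-12705) = -47467/1700 + 18963*(-1/12705) = -47467/1700 - 903/605 = -6050527/205700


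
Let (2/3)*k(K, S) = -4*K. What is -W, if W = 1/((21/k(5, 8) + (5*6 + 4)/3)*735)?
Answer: -2/15631 ≈ -0.00012795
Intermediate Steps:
k(K, S) = -6*K (k(K, S) = 3*(-4*K)/2 = -6*K)
W = 2/15631 (W = 1/((21/((-6*5)) + (5*6 + 4)/3)*735) = 1/((21/(-30) + (30 + 4)*(⅓))*735) = 1/((21*(-1/30) + 34*(⅓))*735) = 1/((-7/10 + 34/3)*735) = 1/((319/30)*735) = 1/(15631/2) = 2/15631 ≈ 0.00012795)
-W = -1*2/15631 = -2/15631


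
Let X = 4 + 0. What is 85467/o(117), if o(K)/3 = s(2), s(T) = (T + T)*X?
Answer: 28489/16 ≈ 1780.6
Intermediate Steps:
X = 4
s(T) = 8*T (s(T) = (T + T)*4 = (2*T)*4 = 8*T)
o(K) = 48 (o(K) = 3*(8*2) = 3*16 = 48)
85467/o(117) = 85467/48 = 85467*(1/48) = 28489/16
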